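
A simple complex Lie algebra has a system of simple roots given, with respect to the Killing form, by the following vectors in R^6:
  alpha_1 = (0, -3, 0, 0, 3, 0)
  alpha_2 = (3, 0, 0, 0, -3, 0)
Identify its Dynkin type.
Compute the Cartan integers a_ij = 2(alpha_i, alpha_j)/(alpha_j, alpha_j); the resulting 2x2 Cartan matrix is
[[2, -1], [-1, 2]].
All simple roots have the same length, so the diagram is simply laced. The associated Dynkin diagram is a chain of 2 nodes with single edges (A_2), so the type is A_2 (the algebra sl(3)).

A2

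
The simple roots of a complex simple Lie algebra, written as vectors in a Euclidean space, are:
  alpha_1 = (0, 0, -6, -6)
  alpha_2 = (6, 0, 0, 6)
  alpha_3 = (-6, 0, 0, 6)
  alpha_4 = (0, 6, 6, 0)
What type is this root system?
D_4 (so(8))

Compute the Cartan integers a_ij = 2(alpha_i, alpha_j)/(alpha_j, alpha_j); the resulting 4x4 Cartan matrix is
[[2, -1, -1, -1], [-1, 2, 0, 0], [-1, 0, 2, 0], [-1, 0, 0, 2]].
All simple roots have the same length, so the diagram is simply laced. The associated Dynkin diagram is a chain of 2 nodes with a fork of two nodes at one end (D_4), so the type is D_4 (the algebra so(8)).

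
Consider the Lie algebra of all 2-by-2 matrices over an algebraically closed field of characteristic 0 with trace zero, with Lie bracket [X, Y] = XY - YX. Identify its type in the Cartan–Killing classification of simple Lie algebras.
This is sl(2), which has dimension 2^2 - 1 = 3 and rank 2 - 1 = 1 (a Cartan subalgebra is the diagonal traceless matrices). In the classification of classical Lie algebras, the special linear algebra sl(n+1) has type A_n; here n = 1, so the Dynkin diagram is a chain of 1 nodes with single edges (A_1). Hence the type is A_1.

A1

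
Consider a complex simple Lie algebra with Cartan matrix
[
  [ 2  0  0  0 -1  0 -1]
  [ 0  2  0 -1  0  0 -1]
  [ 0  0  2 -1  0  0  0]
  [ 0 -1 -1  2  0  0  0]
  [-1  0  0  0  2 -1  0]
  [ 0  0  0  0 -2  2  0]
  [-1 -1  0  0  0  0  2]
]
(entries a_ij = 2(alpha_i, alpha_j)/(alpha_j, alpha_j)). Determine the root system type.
C_7

The matrix has rank 7 with 2's on the diagonal. Reading the off-diagonal entries as Dynkin edges (a single edge where a_ij = a_ji = -1; a double or triple edge where a_ij * a_ji = 2 or 3), the diagram is a chain of 7 nodes with a double edge at one end; the terminal node there is the unique long simple root (C_7). One simple-root ordering that puts it in standard form is (alpha_3, alpha_4, alpha_2, alpha_7, alpha_1, alpha_5, alpha_6). So the algebra is type C_7, i.e. sp(14).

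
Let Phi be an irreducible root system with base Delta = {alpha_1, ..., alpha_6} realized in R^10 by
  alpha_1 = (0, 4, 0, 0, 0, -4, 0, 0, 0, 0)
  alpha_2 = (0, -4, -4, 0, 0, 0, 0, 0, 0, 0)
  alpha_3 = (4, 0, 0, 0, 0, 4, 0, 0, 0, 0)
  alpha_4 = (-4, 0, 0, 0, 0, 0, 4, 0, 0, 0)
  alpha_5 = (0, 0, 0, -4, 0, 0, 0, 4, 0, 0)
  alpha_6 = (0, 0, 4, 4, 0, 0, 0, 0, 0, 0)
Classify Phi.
type A_6

Compute the Cartan integers a_ij = 2(alpha_i, alpha_j)/(alpha_j, alpha_j); the resulting 6x6 Cartan matrix is
[[2, -1, -1, 0, 0, 0], [-1, 2, 0, 0, 0, -1], [-1, 0, 2, -1, 0, 0], [0, 0, -1, 2, 0, 0], [0, 0, 0, 0, 2, -1], [0, -1, 0, 0, -1, 2]].
All simple roots have the same length, so the diagram is simply laced. The associated Dynkin diagram is a chain of 6 nodes with single edges (A_6), so the type is A_6 (the algebra sl(7)).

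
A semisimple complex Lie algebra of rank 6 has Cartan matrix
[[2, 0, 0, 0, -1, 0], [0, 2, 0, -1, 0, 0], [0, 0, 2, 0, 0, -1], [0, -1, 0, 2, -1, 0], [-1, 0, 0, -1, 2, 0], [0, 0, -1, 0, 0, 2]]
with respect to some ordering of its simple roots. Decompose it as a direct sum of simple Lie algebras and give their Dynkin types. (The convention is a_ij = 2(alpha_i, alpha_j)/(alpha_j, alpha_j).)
A2 + A4

The diagram associated to this matrix has two connected components: the simple roots {alpha_3, alpha_6} form a chain of 2 nodes with single edges (A_2), and {alpha_1, alpha_2, alpha_4, alpha_5} form a chain of 4 nodes with single edges (A_4). A semisimple Lie algebra decomposes uniquely as the direct sum of simple ideals, one per connected component of its Dynkin diagram, so g ≅ A_2 ⊕ A_4 (dimension 8 + 24 = 32).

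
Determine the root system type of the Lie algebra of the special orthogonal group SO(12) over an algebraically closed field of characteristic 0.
This is so(12) with 12 even, which has dimension 12(12-1)/2 = 66 and rank 12/2 = 6. In the classification of classical Lie algebras, the orthogonal algebra so(2n) in an even number of variables has type D_n; here n = 6, so the Dynkin diagram is a chain of 4 nodes with a fork of two nodes at one end (D_6). Hence the type is D_6.

type D_6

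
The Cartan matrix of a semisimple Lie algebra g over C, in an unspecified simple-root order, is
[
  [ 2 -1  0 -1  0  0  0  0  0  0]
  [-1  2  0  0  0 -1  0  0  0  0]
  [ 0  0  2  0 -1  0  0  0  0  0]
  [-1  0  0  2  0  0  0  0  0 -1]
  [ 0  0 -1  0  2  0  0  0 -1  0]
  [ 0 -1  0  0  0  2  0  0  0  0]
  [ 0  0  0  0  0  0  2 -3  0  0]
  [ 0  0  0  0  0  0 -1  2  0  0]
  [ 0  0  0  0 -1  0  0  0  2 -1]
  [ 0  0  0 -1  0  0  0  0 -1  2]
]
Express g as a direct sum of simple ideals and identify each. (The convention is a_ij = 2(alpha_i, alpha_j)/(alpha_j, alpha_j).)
A_8 ⊕ G_2

The diagram associated to this matrix has two connected components: the simple roots {alpha_1, alpha_2, alpha_3, alpha_4, alpha_5, alpha_6, alpha_9, alpha_10} form a chain of 8 nodes with single edges (A_8), and {alpha_7, alpha_8} form two nodes joined by a triple edge (G_2). A semisimple Lie algebra decomposes uniquely as the direct sum of simple ideals, one per connected component of its Dynkin diagram, so g ≅ A_8 ⊕ G_2 (dimension 80 + 14 = 94).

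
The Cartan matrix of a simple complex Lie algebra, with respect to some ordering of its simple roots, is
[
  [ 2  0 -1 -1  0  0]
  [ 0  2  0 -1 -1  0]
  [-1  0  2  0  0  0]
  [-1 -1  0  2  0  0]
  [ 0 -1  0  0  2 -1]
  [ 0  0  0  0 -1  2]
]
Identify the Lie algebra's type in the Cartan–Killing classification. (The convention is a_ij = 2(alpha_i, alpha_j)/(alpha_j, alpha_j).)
A_6 (sl(7))

The matrix has rank 6 with 2's on the diagonal. Reading the off-diagonal entries as Dynkin edges (a single edge where a_ij = a_ji = -1; a double or triple edge where a_ij * a_ji = 2 or 3), the diagram is a chain of 6 nodes with single edges (A_6). One simple-root ordering that puts it in standard form is (alpha_6, alpha_5, alpha_2, alpha_4, alpha_1, alpha_3). So the algebra is type A_6, i.e. sl(7).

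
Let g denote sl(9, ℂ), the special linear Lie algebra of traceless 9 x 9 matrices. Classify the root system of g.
This is sl(9), which has dimension 9^2 - 1 = 80 and rank 9 - 1 = 8 (a Cartan subalgebra is the diagonal traceless matrices). In the classification of classical Lie algebras, the special linear algebra sl(n+1) has type A_n; here n = 8, so the Dynkin diagram is a chain of 8 nodes with single edges (A_8). Hence the type is A_8.

A_8 (sl(9))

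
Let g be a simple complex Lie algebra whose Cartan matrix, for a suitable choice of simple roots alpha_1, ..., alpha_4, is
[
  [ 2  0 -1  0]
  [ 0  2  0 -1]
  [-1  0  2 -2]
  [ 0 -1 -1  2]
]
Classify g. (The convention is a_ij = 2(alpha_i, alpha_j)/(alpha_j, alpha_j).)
The matrix has rank 4 with 2's on the diagonal. Reading the off-diagonal entries as Dynkin edges (a single edge where a_ij = a_ji = -1; a double or triple edge where a_ij * a_ji = 2 or 3), the diagram is a chain of 4 nodes with a double edge between the middle two (F_4). One simple-root ordering that puts it in standard form is (alpha_1, alpha_3, alpha_4, alpha_2). So the algebra is type F_4.

type F_4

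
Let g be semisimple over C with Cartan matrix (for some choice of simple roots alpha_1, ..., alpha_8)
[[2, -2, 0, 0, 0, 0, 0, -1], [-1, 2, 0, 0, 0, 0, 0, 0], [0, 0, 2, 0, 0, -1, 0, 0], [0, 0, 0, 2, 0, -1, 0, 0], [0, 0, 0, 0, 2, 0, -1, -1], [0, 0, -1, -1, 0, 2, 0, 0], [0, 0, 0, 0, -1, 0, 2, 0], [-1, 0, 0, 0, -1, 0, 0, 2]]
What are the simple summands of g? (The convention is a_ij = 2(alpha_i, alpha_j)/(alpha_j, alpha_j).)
A_3 (sl(4)) ⊕ B_5 (so(11))

The diagram associated to this matrix has two connected components: the simple roots {alpha_3, alpha_4, alpha_6} form a chain of 3 nodes with single edges (A_3), and {alpha_1, alpha_2, alpha_5, alpha_7, alpha_8} form a chain of 5 nodes with a double edge at one end; the terminal node there is the unique short simple root (B_5). A semisimple Lie algebra decomposes uniquely as the direct sum of simple ideals, one per connected component of its Dynkin diagram, so g ≅ A_3 ⊕ B_5 (dimension 15 + 55 = 70).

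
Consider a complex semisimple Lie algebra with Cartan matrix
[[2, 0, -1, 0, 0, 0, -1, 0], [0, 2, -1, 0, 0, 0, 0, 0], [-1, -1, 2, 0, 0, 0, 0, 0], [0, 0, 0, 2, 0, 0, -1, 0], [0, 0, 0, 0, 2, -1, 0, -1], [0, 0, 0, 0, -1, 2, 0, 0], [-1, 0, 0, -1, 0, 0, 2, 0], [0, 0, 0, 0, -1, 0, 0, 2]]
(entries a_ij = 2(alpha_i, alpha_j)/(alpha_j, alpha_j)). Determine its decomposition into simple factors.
The diagram associated to this matrix has two connected components: the simple roots {alpha_5, alpha_6, alpha_8} form a chain of 3 nodes with single edges (A_3), and {alpha_1, alpha_2, alpha_3, alpha_4, alpha_7} form a chain of 5 nodes with single edges (A_5). A semisimple Lie algebra decomposes uniquely as the direct sum of simple ideals, one per connected component of its Dynkin diagram, so g ≅ A_3 ⊕ A_5 (dimension 15 + 35 = 50).

A3 + A5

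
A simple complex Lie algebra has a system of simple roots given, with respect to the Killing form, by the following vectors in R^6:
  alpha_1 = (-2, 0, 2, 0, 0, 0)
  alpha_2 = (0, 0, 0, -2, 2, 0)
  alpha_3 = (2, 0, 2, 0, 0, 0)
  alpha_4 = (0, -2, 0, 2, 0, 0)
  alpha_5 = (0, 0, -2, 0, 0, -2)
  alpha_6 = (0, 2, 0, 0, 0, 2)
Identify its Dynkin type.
Compute the Cartan integers a_ij = 2(alpha_i, alpha_j)/(alpha_j, alpha_j); the resulting 6x6 Cartan matrix is
[[2, 0, 0, 0, -1, 0], [0, 2, 0, -1, 0, 0], [0, 0, 2, 0, -1, 0], [0, -1, 0, 2, 0, -1], [-1, 0, -1, 0, 2, -1], [0, 0, 0, -1, -1, 2]].
All simple roots have the same length, so the diagram is simply laced. The associated Dynkin diagram is a chain of 4 nodes with a fork of two nodes at one end (D_6), so the type is D_6 (the algebra so(12)).

D_6 (so(12))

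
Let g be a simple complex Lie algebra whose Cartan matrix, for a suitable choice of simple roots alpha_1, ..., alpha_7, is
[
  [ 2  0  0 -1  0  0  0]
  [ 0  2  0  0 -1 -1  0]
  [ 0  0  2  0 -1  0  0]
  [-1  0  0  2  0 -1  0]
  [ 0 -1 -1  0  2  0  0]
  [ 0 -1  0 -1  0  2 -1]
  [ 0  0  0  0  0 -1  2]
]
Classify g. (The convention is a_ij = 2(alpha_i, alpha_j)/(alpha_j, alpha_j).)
E_7

The matrix has rank 7 with 2's on the diagonal. Reading the off-diagonal entries as Dynkin edges (a single edge where a_ij = a_ji = -1; a double or triple edge where a_ij * a_ji = 2 or 3), the diagram is a chain of 6 nodes with one extra node attached to the third node from one end (E_7). One simple-root ordering that puts it in standard form is (alpha_1, alpha_7, alpha_4, alpha_6, alpha_2, alpha_5, alpha_3). So the algebra is type E_7.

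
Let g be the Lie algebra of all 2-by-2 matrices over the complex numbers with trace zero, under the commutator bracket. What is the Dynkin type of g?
A_1

This is sl(2), which has dimension 2^2 - 1 = 3 and rank 2 - 1 = 1 (a Cartan subalgebra is the diagonal traceless matrices). In the classification of classical Lie algebras, the special linear algebra sl(n+1) has type A_n; here n = 1, so the Dynkin diagram is a chain of 1 nodes with single edges (A_1). Hence the type is A_1.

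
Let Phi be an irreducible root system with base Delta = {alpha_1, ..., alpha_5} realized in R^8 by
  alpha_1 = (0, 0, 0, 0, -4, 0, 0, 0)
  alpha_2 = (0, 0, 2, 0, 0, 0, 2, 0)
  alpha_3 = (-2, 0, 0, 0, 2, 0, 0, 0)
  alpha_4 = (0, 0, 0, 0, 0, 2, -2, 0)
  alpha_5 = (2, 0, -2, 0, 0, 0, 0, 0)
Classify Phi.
Compute the Cartan integers a_ij = 2(alpha_i, alpha_j)/(alpha_j, alpha_j); the resulting 5x5 Cartan matrix is
[[2, 0, -2, 0, 0], [0, 2, 0, -1, -1], [-1, 0, 2, 0, -1], [0, -1, 0, 2, 0], [0, -1, -1, 0, 2]].
The roots have two lengths (squared-length ratio 2:1); the short ones are alpha_{2,3,4,5}. The associated Dynkin diagram is a chain of 5 nodes with a double edge at one end; the terminal node there is the unique long simple root (C_5), so the type is C_5 (the algebra sp(10)).

C5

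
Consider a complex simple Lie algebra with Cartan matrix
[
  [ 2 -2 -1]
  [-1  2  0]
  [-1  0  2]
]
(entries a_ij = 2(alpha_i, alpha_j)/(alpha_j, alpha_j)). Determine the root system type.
B_3

The matrix has rank 3 with 2's on the diagonal. Reading the off-diagonal entries as Dynkin edges (a single edge where a_ij = a_ji = -1; a double or triple edge where a_ij * a_ji = 2 or 3), the diagram is a chain of 3 nodes with a double edge at one end; the terminal node there is the unique short simple root (B_3). One simple-root ordering that puts it in standard form is (alpha_3, alpha_1, alpha_2). So the algebra is type B_3, i.e. so(7).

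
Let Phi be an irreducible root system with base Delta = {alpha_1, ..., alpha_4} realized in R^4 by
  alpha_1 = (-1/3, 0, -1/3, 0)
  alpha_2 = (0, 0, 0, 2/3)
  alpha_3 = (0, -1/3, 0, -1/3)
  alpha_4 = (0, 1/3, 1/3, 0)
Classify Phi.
Compute the Cartan integers a_ij = 2(alpha_i, alpha_j)/(alpha_j, alpha_j); the resulting 4x4 Cartan matrix is
[[2, 0, 0, -1], [0, 2, -2, 0], [0, -1, 2, -1], [-1, 0, -1, 2]].
The roots have two lengths (squared-length ratio 2:1); the short ones are alpha_{1,3,4}. The associated Dynkin diagram is a chain of 4 nodes with a double edge at one end; the terminal node there is the unique long simple root (C_4), so the type is C_4 (the algebra sp(8)).

C_4 (sp(8))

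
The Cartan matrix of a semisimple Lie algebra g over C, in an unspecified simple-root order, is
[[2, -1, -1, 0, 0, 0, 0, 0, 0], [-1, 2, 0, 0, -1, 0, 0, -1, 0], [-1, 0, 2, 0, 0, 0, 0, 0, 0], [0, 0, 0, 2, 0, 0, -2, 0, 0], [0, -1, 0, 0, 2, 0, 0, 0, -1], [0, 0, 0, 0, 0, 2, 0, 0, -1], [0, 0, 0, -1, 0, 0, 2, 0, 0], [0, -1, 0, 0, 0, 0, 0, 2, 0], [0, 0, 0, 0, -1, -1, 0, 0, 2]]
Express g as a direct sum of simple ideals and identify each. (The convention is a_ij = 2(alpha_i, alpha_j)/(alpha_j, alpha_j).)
The diagram associated to this matrix has two connected components: the simple roots {alpha_4, alpha_7} form a chain of 2 nodes with a double edge at one end; the terminal node there is the unique short simple root (B_2), and {alpha_1, alpha_2, alpha_3, alpha_5, alpha_6, alpha_8, alpha_9} form a chain of 6 nodes with one extra node attached to the third node from one end (E_7). A semisimple Lie algebra decomposes uniquely as the direct sum of simple ideals, one per connected component of its Dynkin diagram, so g ≅ B_2 ⊕ E_7 (dimension 10 + 133 = 143).

B_2 ⊕ E_7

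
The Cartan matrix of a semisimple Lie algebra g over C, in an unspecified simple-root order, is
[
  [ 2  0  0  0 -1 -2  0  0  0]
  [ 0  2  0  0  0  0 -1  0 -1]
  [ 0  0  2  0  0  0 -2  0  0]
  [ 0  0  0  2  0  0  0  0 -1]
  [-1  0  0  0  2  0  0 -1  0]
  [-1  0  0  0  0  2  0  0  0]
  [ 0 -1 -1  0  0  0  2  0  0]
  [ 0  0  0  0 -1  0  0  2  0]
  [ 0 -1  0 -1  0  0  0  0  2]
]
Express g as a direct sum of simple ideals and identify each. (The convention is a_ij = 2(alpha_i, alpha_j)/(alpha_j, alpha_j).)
The diagram associated to this matrix has two connected components: the simple roots {alpha_1, alpha_5, alpha_6, alpha_8} form a chain of 4 nodes with a double edge at one end; the terminal node there is the unique short simple root (B_4), and {alpha_2, alpha_3, alpha_4, alpha_7, alpha_9} form a chain of 5 nodes with a double edge at one end; the terminal node there is the unique long simple root (C_5). A semisimple Lie algebra decomposes uniquely as the direct sum of simple ideals, one per connected component of its Dynkin diagram, so g ≅ B_4 ⊕ C_5 (dimension 36 + 55 = 91).

B_4 (so(9)) + C_5 (sp(10))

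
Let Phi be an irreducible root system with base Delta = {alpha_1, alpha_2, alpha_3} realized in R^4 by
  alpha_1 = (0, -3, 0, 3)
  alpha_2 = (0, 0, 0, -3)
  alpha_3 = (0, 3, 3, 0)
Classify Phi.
Compute the Cartan integers a_ij = 2(alpha_i, alpha_j)/(alpha_j, alpha_j); the resulting 3x3 Cartan matrix is
[[2, -2, -1], [-1, 2, 0], [-1, 0, 2]].
The roots have two lengths (squared-length ratio 2:1); the short ones are alpha_{2}. The associated Dynkin diagram is a chain of 3 nodes with a double edge at one end; the terminal node there is the unique short simple root (B_3), so the type is B_3 (the algebra so(7)).

B_3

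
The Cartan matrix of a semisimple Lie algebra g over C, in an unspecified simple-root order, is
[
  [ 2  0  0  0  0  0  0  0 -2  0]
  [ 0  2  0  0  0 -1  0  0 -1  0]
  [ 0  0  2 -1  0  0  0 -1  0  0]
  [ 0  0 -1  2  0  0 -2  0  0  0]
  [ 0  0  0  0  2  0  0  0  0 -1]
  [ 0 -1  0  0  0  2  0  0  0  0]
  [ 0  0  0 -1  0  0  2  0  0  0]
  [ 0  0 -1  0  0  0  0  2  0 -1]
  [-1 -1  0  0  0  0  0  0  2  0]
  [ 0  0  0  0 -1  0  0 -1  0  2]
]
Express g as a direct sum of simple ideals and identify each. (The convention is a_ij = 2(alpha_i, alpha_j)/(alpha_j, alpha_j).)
type B_6 + type C_4

The diagram associated to this matrix has two connected components: the simple roots {alpha_3, alpha_4, alpha_5, alpha_7, alpha_8, alpha_10} form a chain of 6 nodes with a double edge at one end; the terminal node there is the unique short simple root (B_6), and {alpha_1, alpha_2, alpha_6, alpha_9} form a chain of 4 nodes with a double edge at one end; the terminal node there is the unique long simple root (C_4). A semisimple Lie algebra decomposes uniquely as the direct sum of simple ideals, one per connected component of its Dynkin diagram, so g ≅ B_6 ⊕ C_4 (dimension 78 + 36 = 114).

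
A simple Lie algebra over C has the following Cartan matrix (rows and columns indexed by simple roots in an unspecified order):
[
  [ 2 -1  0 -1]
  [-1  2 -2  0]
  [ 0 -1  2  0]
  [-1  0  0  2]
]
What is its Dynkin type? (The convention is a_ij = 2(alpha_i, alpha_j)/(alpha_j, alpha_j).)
The matrix has rank 4 with 2's on the diagonal. Reading the off-diagonal entries as Dynkin edges (a single edge where a_ij = a_ji = -1; a double or triple edge where a_ij * a_ji = 2 or 3), the diagram is a chain of 4 nodes with a double edge at one end; the terminal node there is the unique short simple root (B_4). One simple-root ordering that puts it in standard form is (alpha_4, alpha_1, alpha_2, alpha_3). So the algebra is type B_4, i.e. so(9).

B_4 (so(9))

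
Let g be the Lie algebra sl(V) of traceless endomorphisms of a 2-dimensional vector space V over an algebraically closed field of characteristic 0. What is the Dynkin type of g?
A_1

This is sl(2), which has dimension 2^2 - 1 = 3 and rank 2 - 1 = 1 (a Cartan subalgebra is the diagonal traceless matrices). In the classification of classical Lie algebras, the special linear algebra sl(n+1) has type A_n; here n = 1, so the Dynkin diagram is a chain of 1 nodes with single edges (A_1). Hence the type is A_1.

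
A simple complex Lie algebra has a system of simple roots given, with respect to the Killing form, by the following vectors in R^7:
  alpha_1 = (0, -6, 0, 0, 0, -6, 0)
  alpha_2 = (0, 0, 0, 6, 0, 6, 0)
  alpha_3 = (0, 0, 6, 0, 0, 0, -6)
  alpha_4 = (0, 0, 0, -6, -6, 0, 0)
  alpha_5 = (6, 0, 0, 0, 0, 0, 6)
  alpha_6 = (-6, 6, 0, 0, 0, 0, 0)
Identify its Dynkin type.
Compute the Cartan integers a_ij = 2(alpha_i, alpha_j)/(alpha_j, alpha_j); the resulting 6x6 Cartan matrix is
[[2, -1, 0, 0, 0, -1], [-1, 2, 0, -1, 0, 0], [0, 0, 2, 0, -1, 0], [0, -1, 0, 2, 0, 0], [0, 0, -1, 0, 2, -1], [-1, 0, 0, 0, -1, 2]].
All simple roots have the same length, so the diagram is simply laced. The associated Dynkin diagram is a chain of 6 nodes with single edges (A_6), so the type is A_6 (the algebra sl(7)).

A_6 (sl(7))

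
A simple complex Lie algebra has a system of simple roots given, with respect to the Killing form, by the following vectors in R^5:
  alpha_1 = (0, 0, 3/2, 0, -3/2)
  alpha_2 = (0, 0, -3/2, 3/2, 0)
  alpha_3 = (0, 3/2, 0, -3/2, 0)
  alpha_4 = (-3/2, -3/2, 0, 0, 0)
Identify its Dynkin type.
Compute the Cartan integers a_ij = 2(alpha_i, alpha_j)/(alpha_j, alpha_j); the resulting 4x4 Cartan matrix is
[[2, -1, 0, 0], [-1, 2, -1, 0], [0, -1, 2, -1], [0, 0, -1, 2]].
All simple roots have the same length, so the diagram is simply laced. The associated Dynkin diagram is a chain of 4 nodes with single edges (A_4), so the type is A_4 (the algebra sl(5)).

A_4 (sl(5))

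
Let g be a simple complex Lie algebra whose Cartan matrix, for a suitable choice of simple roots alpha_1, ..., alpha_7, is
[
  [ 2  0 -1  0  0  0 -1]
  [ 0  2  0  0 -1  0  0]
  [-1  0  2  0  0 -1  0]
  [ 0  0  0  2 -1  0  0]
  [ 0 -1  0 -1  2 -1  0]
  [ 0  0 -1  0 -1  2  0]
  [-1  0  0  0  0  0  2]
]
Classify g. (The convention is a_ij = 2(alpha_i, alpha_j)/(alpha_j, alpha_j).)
The matrix has rank 7 with 2's on the diagonal. Reading the off-diagonal entries as Dynkin edges (a single edge where a_ij = a_ji = -1; a double or triple edge where a_ij * a_ji = 2 or 3), the diagram is a chain of 5 nodes with a fork of two nodes at one end (D_7). One simple-root ordering that puts it in standard form is (alpha_7, alpha_1, alpha_3, alpha_6, alpha_5, alpha_2, alpha_4). So the algebra is type D_7, i.e. so(14).

D_7 (so(14))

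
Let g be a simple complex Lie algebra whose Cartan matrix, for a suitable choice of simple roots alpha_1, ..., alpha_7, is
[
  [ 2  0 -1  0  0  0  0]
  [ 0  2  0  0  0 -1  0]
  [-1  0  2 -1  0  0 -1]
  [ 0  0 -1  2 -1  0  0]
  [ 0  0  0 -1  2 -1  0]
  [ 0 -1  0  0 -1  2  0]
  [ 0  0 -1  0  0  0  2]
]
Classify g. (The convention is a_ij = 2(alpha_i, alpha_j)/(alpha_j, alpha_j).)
D_7

The matrix has rank 7 with 2's on the diagonal. Reading the off-diagonal entries as Dynkin edges (a single edge where a_ij = a_ji = -1; a double or triple edge where a_ij * a_ji = 2 or 3), the diagram is a chain of 5 nodes with a fork of two nodes at one end (D_7). One simple-root ordering that puts it in standard form is (alpha_2, alpha_6, alpha_5, alpha_4, alpha_3, alpha_1, alpha_7). So the algebra is type D_7, i.e. so(14).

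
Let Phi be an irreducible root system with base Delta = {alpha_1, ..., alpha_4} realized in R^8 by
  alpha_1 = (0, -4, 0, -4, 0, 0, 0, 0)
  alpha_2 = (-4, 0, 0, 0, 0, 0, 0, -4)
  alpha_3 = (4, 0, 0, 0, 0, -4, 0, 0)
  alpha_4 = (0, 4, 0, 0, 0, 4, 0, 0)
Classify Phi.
Compute the Cartan integers a_ij = 2(alpha_i, alpha_j)/(alpha_j, alpha_j); the resulting 4x4 Cartan matrix is
[[2, 0, 0, -1], [0, 2, -1, 0], [0, -1, 2, -1], [-1, 0, -1, 2]].
All simple roots have the same length, so the diagram is simply laced. The associated Dynkin diagram is a chain of 4 nodes with single edges (A_4), so the type is A_4 (the algebra sl(5)).

type A_4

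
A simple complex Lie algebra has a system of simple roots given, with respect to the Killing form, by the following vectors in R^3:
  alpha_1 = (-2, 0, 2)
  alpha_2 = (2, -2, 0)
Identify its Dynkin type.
A2

Compute the Cartan integers a_ij = 2(alpha_i, alpha_j)/(alpha_j, alpha_j); the resulting 2x2 Cartan matrix is
[[2, -1], [-1, 2]].
All simple roots have the same length, so the diagram is simply laced. The associated Dynkin diagram is a chain of 2 nodes with single edges (A_2), so the type is A_2 (the algebra sl(3)).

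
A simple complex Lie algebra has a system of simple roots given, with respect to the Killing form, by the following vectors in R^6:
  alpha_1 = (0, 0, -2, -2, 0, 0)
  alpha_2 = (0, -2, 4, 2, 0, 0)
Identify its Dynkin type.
Compute the Cartan integers a_ij = 2(alpha_i, alpha_j)/(alpha_j, alpha_j); the resulting 2x2 Cartan matrix is
[[2, -1], [-3, 2]].
The roots have two lengths (squared-length ratio 3:1); the short ones are alpha_{1}. The associated Dynkin diagram is two nodes joined by a triple edge (G_2), so the type is G_2.

G_2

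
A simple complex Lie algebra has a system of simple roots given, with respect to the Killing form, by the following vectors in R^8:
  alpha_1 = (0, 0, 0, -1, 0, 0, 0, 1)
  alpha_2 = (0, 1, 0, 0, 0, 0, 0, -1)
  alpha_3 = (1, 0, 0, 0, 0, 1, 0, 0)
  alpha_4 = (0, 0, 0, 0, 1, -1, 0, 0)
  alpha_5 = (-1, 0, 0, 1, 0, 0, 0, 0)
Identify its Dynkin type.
A_5

Compute the Cartan integers a_ij = 2(alpha_i, alpha_j)/(alpha_j, alpha_j); the resulting 5x5 Cartan matrix is
[[2, -1, 0, 0, -1], [-1, 2, 0, 0, 0], [0, 0, 2, -1, -1], [0, 0, -1, 2, 0], [-1, 0, -1, 0, 2]].
All simple roots have the same length, so the diagram is simply laced. The associated Dynkin diagram is a chain of 5 nodes with single edges (A_5), so the type is A_5 (the algebra sl(6)).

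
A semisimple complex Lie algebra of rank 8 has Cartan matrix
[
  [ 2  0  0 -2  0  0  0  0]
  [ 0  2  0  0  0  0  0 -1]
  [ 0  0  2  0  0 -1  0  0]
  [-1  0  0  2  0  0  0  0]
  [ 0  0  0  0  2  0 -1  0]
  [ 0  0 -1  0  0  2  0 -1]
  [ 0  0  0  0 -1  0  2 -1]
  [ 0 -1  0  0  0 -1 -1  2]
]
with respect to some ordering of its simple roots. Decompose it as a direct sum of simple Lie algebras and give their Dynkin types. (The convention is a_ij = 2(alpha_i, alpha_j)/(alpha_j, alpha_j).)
B_2 + E_6

The diagram associated to this matrix has two connected components: the simple roots {alpha_1, alpha_4} form a chain of 2 nodes with a double edge at one end; the terminal node there is the unique short simple root (B_2), and {alpha_2, alpha_3, alpha_5, alpha_6, alpha_7, alpha_8} form a chain of 5 nodes with one extra node attached to the third node from one end (E_6). A semisimple Lie algebra decomposes uniquely as the direct sum of simple ideals, one per connected component of its Dynkin diagram, so g ≅ B_2 ⊕ E_6 (dimension 10 + 78 = 88).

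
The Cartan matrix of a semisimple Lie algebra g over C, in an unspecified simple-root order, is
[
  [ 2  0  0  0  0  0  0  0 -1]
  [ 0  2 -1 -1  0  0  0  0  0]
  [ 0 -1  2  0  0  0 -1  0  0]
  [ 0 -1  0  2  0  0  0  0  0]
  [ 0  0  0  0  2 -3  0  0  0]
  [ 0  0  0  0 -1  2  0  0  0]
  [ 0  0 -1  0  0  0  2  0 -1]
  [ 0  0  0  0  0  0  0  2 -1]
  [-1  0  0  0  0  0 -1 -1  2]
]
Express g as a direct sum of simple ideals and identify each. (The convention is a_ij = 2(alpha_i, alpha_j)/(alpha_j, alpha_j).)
The diagram associated to this matrix has two connected components: the simple roots {alpha_1, alpha_2, alpha_3, alpha_4, alpha_7, alpha_8, alpha_9} form a chain of 5 nodes with a fork of two nodes at one end (D_7), and {alpha_5, alpha_6} form two nodes joined by a triple edge (G_2). A semisimple Lie algebra decomposes uniquely as the direct sum of simple ideals, one per connected component of its Dynkin diagram, so g ≅ D_7 ⊕ G_2 (dimension 91 + 14 = 105).

D_7 ⊕ G_2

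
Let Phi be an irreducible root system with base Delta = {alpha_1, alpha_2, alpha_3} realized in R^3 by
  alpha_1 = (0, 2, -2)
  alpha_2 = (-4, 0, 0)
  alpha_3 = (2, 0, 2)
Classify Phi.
Compute the Cartan integers a_ij = 2(alpha_i, alpha_j)/(alpha_j, alpha_j); the resulting 3x3 Cartan matrix is
[[2, 0, -1], [0, 2, -2], [-1, -1, 2]].
The roots have two lengths (squared-length ratio 2:1); the short ones are alpha_{1,3}. The associated Dynkin diagram is a chain of 3 nodes with a double edge at one end; the terminal node there is the unique long simple root (C_3), so the type is C_3 (the algebra sp(6)).

C_3 (sp(6))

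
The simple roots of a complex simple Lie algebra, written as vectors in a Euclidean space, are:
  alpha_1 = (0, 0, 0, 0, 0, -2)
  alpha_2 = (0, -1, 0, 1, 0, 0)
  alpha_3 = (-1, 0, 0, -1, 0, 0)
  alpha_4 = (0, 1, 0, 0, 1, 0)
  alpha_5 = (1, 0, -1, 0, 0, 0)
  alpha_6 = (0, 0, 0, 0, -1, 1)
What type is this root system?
Compute the Cartan integers a_ij = 2(alpha_i, alpha_j)/(alpha_j, alpha_j); the resulting 6x6 Cartan matrix is
[[2, 0, 0, 0, 0, -2], [0, 2, -1, -1, 0, 0], [0, -1, 2, 0, -1, 0], [0, -1, 0, 2, 0, -1], [0, 0, -1, 0, 2, 0], [-1, 0, 0, -1, 0, 2]].
The roots have two lengths (squared-length ratio 2:1); the short ones are alpha_{2,3,4,5,6}. The associated Dynkin diagram is a chain of 6 nodes with a double edge at one end; the terminal node there is the unique long simple root (C_6), so the type is C_6 (the algebra sp(12)).

C_6 (sp(12))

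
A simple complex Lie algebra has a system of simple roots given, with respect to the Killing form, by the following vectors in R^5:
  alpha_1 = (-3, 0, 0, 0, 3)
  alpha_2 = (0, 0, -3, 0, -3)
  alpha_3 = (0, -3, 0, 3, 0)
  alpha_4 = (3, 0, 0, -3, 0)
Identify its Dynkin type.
Compute the Cartan integers a_ij = 2(alpha_i, alpha_j)/(alpha_j, alpha_j); the resulting 4x4 Cartan matrix is
[[2, -1, 0, -1], [-1, 2, 0, 0], [0, 0, 2, -1], [-1, 0, -1, 2]].
All simple roots have the same length, so the diagram is simply laced. The associated Dynkin diagram is a chain of 4 nodes with single edges (A_4), so the type is A_4 (the algebra sl(5)).

A_4 (sl(5))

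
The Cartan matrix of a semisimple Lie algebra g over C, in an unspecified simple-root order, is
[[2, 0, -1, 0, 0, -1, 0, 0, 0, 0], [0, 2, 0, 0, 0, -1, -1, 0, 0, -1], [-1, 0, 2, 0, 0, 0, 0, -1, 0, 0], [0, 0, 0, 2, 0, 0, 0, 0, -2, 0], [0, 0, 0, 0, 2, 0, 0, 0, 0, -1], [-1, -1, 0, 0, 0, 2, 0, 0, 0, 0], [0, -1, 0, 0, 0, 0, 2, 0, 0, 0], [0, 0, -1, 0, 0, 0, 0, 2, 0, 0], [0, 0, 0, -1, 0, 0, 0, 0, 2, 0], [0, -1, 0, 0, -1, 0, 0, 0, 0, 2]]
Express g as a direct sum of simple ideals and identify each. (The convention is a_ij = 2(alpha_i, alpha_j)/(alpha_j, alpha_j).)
The diagram associated to this matrix has two connected components: the simple roots {alpha_4, alpha_9} form a chain of 2 nodes with a double edge at one end; the terminal node there is the unique short simple root (B_2), and {alpha_1, alpha_2, alpha_3, alpha_5, alpha_6, alpha_7, alpha_8, alpha_10} form a chain of 7 nodes with one extra node attached to the third node from one end (E_8). A semisimple Lie algebra decomposes uniquely as the direct sum of simple ideals, one per connected component of its Dynkin diagram, so g ≅ B_2 ⊕ E_8 (dimension 10 + 248 = 258).

B_2 ⊕ E_8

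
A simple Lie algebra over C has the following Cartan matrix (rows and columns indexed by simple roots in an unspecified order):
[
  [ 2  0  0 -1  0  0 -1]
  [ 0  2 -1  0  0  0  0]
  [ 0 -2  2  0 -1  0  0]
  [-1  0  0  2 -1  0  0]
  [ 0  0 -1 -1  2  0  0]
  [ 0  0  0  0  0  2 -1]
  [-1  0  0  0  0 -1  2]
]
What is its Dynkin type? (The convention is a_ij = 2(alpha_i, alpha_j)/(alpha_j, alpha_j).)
B7

The matrix has rank 7 with 2's on the diagonal. Reading the off-diagonal entries as Dynkin edges (a single edge where a_ij = a_ji = -1; a double or triple edge where a_ij * a_ji = 2 or 3), the diagram is a chain of 7 nodes with a double edge at one end; the terminal node there is the unique short simple root (B_7). One simple-root ordering that puts it in standard form is (alpha_6, alpha_7, alpha_1, alpha_4, alpha_5, alpha_3, alpha_2). So the algebra is type B_7, i.e. so(15).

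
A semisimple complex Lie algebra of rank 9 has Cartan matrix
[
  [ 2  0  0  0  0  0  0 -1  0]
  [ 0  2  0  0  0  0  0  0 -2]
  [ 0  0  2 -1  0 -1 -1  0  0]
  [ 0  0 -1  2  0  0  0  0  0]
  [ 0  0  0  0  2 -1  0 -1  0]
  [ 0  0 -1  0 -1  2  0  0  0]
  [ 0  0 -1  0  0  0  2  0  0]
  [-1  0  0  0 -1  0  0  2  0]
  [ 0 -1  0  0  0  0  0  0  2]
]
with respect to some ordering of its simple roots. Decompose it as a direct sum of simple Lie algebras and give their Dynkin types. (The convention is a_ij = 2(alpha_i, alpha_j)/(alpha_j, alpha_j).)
B2 + D7

The diagram associated to this matrix has two connected components: the simple roots {alpha_2, alpha_9} form a chain of 2 nodes with a double edge at one end; the terminal node there is the unique short simple root (B_2), and {alpha_1, alpha_3, alpha_4, alpha_5, alpha_6, alpha_7, alpha_8} form a chain of 5 nodes with a fork of two nodes at one end (D_7). A semisimple Lie algebra decomposes uniquely as the direct sum of simple ideals, one per connected component of its Dynkin diagram, so g ≅ B_2 ⊕ D_7 (dimension 10 + 91 = 101).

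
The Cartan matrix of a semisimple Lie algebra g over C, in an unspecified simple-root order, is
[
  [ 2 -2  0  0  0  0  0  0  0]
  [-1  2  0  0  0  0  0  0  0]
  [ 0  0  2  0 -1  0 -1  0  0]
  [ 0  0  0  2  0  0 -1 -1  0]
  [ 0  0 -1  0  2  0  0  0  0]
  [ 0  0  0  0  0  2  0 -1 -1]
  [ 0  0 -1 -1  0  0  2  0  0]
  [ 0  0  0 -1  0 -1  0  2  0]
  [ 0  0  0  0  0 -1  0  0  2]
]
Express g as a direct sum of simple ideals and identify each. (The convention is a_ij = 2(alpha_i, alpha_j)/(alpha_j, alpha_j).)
type A_7 ⊕ type B_2

The diagram associated to this matrix has two connected components: the simple roots {alpha_3, alpha_4, alpha_5, alpha_6, alpha_7, alpha_8, alpha_9} form a chain of 7 nodes with single edges (A_7), and {alpha_1, alpha_2} form a chain of 2 nodes with a double edge at one end; the terminal node there is the unique short simple root (B_2). A semisimple Lie algebra decomposes uniquely as the direct sum of simple ideals, one per connected component of its Dynkin diagram, so g ≅ A_7 ⊕ B_2 (dimension 63 + 10 = 73).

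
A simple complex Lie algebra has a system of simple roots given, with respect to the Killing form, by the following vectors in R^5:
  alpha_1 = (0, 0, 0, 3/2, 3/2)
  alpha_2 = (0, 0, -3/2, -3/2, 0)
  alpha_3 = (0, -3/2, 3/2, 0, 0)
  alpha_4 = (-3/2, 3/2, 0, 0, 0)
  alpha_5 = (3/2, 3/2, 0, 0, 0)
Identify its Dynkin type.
Compute the Cartan integers a_ij = 2(alpha_i, alpha_j)/(alpha_j, alpha_j); the resulting 5x5 Cartan matrix is
[[2, -1, 0, 0, 0], [-1, 2, -1, 0, 0], [0, -1, 2, -1, -1], [0, 0, -1, 2, 0], [0, 0, -1, 0, 2]].
All simple roots have the same length, so the diagram is simply laced. The associated Dynkin diagram is a chain of 3 nodes with a fork of two nodes at one end (D_5), so the type is D_5 (the algebra so(10)).

type D_5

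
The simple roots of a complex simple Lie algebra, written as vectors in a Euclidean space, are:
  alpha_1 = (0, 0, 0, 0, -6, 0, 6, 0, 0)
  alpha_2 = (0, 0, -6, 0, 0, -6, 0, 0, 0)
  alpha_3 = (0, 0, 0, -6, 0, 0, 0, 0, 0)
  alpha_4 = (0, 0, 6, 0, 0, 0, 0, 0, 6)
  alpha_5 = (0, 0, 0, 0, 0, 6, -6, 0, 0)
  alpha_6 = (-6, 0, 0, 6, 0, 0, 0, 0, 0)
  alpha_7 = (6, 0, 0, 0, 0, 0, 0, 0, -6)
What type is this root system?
B_7 (so(15))

Compute the Cartan integers a_ij = 2(alpha_i, alpha_j)/(alpha_j, alpha_j); the resulting 7x7 Cartan matrix is
[[2, 0, 0, 0, -1, 0, 0], [0, 2, 0, -1, -1, 0, 0], [0, 0, 2, 0, 0, -1, 0], [0, -1, 0, 2, 0, 0, -1], [-1, -1, 0, 0, 2, 0, 0], [0, 0, -2, 0, 0, 2, -1], [0, 0, 0, -1, 0, -1, 2]].
The roots have two lengths (squared-length ratio 2:1); the short ones are alpha_{3}. The associated Dynkin diagram is a chain of 7 nodes with a double edge at one end; the terminal node there is the unique short simple root (B_7), so the type is B_7 (the algebra so(15)).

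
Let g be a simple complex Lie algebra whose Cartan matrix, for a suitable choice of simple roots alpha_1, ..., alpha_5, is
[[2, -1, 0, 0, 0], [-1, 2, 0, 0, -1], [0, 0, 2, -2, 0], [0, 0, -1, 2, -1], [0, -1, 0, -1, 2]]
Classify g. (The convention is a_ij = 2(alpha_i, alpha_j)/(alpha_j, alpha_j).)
The matrix has rank 5 with 2's on the diagonal. Reading the off-diagonal entries as Dynkin edges (a single edge where a_ij = a_ji = -1; a double or triple edge where a_ij * a_ji = 2 or 3), the diagram is a chain of 5 nodes with a double edge at one end; the terminal node there is the unique long simple root (C_5). One simple-root ordering that puts it in standard form is (alpha_1, alpha_2, alpha_5, alpha_4, alpha_3). So the algebra is type C_5, i.e. sp(10).

C_5 (sp(10))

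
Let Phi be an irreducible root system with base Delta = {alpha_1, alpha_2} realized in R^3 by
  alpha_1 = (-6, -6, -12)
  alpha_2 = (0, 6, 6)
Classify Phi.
G_2

Compute the Cartan integers a_ij = 2(alpha_i, alpha_j)/(alpha_j, alpha_j); the resulting 2x2 Cartan matrix is
[[2, -3], [-1, 2]].
The roots have two lengths (squared-length ratio 3:1); the short ones are alpha_{2}. The associated Dynkin diagram is two nodes joined by a triple edge (G_2), so the type is G_2.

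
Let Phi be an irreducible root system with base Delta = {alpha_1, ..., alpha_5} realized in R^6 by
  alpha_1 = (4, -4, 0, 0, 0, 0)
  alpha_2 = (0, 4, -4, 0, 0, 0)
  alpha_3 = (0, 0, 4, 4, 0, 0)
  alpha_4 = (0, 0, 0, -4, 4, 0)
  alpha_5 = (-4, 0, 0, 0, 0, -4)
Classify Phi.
type A_5

Compute the Cartan integers a_ij = 2(alpha_i, alpha_j)/(alpha_j, alpha_j); the resulting 5x5 Cartan matrix is
[[2, -1, 0, 0, -1], [-1, 2, -1, 0, 0], [0, -1, 2, -1, 0], [0, 0, -1, 2, 0], [-1, 0, 0, 0, 2]].
All simple roots have the same length, so the diagram is simply laced. The associated Dynkin diagram is a chain of 5 nodes with single edges (A_5), so the type is A_5 (the algebra sl(6)).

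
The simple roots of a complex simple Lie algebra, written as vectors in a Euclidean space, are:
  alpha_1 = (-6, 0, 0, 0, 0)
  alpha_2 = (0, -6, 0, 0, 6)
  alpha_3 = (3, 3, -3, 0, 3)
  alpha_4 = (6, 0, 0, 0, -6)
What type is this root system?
Compute the Cartan integers a_ij = 2(alpha_i, alpha_j)/(alpha_j, alpha_j); the resulting 4x4 Cartan matrix is
[[2, 0, -1, -1], [0, 2, 0, -1], [-1, 0, 2, 0], [-2, -1, 0, 2]].
The roots have two lengths (squared-length ratio 2:1); the short ones are alpha_{1,3}. The associated Dynkin diagram is a chain of 4 nodes with a double edge between the middle two (F_4), so the type is F_4.

F4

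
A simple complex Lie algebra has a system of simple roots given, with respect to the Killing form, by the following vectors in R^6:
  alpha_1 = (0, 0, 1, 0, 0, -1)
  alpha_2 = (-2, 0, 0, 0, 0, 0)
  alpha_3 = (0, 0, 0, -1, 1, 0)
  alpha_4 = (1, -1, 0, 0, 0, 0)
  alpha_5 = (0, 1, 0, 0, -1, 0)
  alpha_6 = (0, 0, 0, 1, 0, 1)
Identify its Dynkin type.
C6

Compute the Cartan integers a_ij = 2(alpha_i, alpha_j)/(alpha_j, alpha_j); the resulting 6x6 Cartan matrix is
[[2, 0, 0, 0, 0, -1], [0, 2, 0, -2, 0, 0], [0, 0, 2, 0, -1, -1], [0, -1, 0, 2, -1, 0], [0, 0, -1, -1, 2, 0], [-1, 0, -1, 0, 0, 2]].
The roots have two lengths (squared-length ratio 2:1); the short ones are alpha_{1,3,4,5,6}. The associated Dynkin diagram is a chain of 6 nodes with a double edge at one end; the terminal node there is the unique long simple root (C_6), so the type is C_6 (the algebra sp(12)).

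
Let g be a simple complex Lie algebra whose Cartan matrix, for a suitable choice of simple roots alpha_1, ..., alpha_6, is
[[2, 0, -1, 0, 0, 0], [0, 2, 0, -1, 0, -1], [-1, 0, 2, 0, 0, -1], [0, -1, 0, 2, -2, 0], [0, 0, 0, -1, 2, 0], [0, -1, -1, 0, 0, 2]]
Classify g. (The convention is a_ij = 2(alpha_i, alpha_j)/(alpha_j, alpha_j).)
B_6

The matrix has rank 6 with 2's on the diagonal. Reading the off-diagonal entries as Dynkin edges (a single edge where a_ij = a_ji = -1; a double or triple edge where a_ij * a_ji = 2 or 3), the diagram is a chain of 6 nodes with a double edge at one end; the terminal node there is the unique short simple root (B_6). One simple-root ordering that puts it in standard form is (alpha_1, alpha_3, alpha_6, alpha_2, alpha_4, alpha_5). So the algebra is type B_6, i.e. so(13).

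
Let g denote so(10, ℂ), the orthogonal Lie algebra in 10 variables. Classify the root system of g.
D_5

This is so(10) with 10 even, which has dimension 10(10-1)/2 = 45 and rank 10/2 = 5. In the classification of classical Lie algebras, the orthogonal algebra so(2n) in an even number of variables has type D_n; here n = 5, so the Dynkin diagram is a chain of 3 nodes with a fork of two nodes at one end (D_5). Hence the type is D_5.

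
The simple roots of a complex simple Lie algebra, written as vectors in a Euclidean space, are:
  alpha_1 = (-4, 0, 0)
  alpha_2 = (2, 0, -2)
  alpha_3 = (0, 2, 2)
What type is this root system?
C3

Compute the Cartan integers a_ij = 2(alpha_i, alpha_j)/(alpha_j, alpha_j); the resulting 3x3 Cartan matrix is
[[2, -2, 0], [-1, 2, -1], [0, -1, 2]].
The roots have two lengths (squared-length ratio 2:1); the short ones are alpha_{2,3}. The associated Dynkin diagram is a chain of 3 nodes with a double edge at one end; the terminal node there is the unique long simple root (C_3), so the type is C_3 (the algebra sp(6)).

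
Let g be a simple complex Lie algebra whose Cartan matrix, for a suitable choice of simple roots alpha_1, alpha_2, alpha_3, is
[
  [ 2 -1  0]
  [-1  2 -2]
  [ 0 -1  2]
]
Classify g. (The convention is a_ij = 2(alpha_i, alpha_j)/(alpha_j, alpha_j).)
B_3

The matrix has rank 3 with 2's on the diagonal. Reading the off-diagonal entries as Dynkin edges (a single edge where a_ij = a_ji = -1; a double or triple edge where a_ij * a_ji = 2 or 3), the diagram is a chain of 3 nodes with a double edge at one end; the terminal node there is the unique short simple root (B_3). One simple-root ordering that puts it in standard form is (alpha_1, alpha_2, alpha_3). So the algebra is type B_3, i.e. so(7).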